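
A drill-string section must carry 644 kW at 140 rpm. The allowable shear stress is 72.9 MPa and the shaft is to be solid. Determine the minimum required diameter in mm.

ω = 2π·140/60 = 14.66 rad/s, so T = P/ω = 644×10³ / 14.66 = 43930 N·m.
For a solid shaft τ_max = 16T/(πd³), so d = (16T/(π τ_allow))^(1/3) = (16·43930/(π·7.29×10^7))^(1/3) = 0.1453 m.

145 mm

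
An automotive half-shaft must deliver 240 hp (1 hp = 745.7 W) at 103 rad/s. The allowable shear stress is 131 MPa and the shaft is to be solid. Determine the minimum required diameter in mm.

ω = 103 rad/s, so T = P/ω = 240×745.7 / 103.0 = 1738 N·m.
For a solid shaft τ_max = 16T/(πd³), so d = (16T/(π τ_allow))^(1/3) = (16·1738/(π·1.31×10^8))^(1/3) = 0.04073 m.

40.7 mm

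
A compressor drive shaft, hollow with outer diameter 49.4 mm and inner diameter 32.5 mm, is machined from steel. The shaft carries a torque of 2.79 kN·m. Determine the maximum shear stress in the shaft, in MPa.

145 MPa

J = π(d_o⁴ − d_i⁴)/32 = π(0.0494⁴ − 0.0325⁴)/32 = 4.751×10^-7 m⁴.
τ_max = T·r/J = 2790 × 0.0247 / 4.751×10^-7 = 1.450×10^8 Pa.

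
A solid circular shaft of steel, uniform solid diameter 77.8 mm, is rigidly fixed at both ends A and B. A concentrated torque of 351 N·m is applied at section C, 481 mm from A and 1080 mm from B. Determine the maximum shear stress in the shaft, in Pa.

2.63e6 Pa

With uniform GJ and both ends fixed, compatibility θ_AC = θ_CB gives T_A·a = T_B·b, together with T_A + T_B = T₀.
T_A = T₀·b/(a+b) = 351.0·1080/1561 = 242.8 N·m; T_B = 108.2 N·m.
τ in each portion: τ_AC = 2.63×10^6 Pa, τ_CB = 1.17×10^6 Pa; maximum is in AC.
τ_max = T_AC·r/J = 242.8·0.0389/3.60×10^-6 = 2.626×10^6 Pa.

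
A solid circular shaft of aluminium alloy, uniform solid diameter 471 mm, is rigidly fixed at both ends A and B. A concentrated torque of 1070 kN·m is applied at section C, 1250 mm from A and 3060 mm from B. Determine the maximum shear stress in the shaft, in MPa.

With uniform GJ and both ends fixed, compatibility θ_AC = θ_CB gives T_A·a = T_B·b, together with T_A + T_B = T₀.
T_A = T₀·b/(a+b) = 1.070e6·3060/4310 = 759700 N·m; T_B = 310300 N·m.
τ in each portion: τ_AC = 3.70×10^7 Pa, τ_CB = 1.51×10^7 Pa; maximum is in AC.
τ_max = T_AC·r/J = 759700·0.235/4.83×10^-3 = 3.703×10^7 Pa.

37.0 MPa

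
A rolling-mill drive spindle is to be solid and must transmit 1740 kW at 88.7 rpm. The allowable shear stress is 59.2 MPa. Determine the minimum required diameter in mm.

253 mm

ω = 2π·88.7/60 = 9.289 rad/s, so T = P/ω = 1740×10³ / 9.289 = 187300 N·m.
For a solid shaft τ_max = 16T/(πd³), so d = (16T/(π τ_allow))^(1/3) = (16·187300/(π·5.92×10^7))^(1/3) = 0.2526 m.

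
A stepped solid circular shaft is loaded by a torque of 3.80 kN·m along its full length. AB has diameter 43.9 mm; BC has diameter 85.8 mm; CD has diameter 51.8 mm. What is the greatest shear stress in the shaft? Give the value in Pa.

Under the same torque, τ_max = 16T/(πd³) is largest where d is smallest — segment AB (d = 43.9 mm).
τ_max = 16·3800/(π·(0.0439)³) = 2.287×10^8 Pa.

2.29e8 Pa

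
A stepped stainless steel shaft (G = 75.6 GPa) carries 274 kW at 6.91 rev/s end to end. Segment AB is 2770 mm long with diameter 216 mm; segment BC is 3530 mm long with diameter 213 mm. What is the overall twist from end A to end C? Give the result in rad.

ω = 2π·6.91 = 43.42 rad/s, so T = P/ω = 274×10³ / 43.42 = 6311 N·m.
J_AB = π(0.216)⁴/32 = 2.14×10^-4 m⁴; J_BC = π(0.213)⁴/32 = 2.02×10^-4 m⁴.
θ = (T/G)·Σ L_i/J_i = (6311/75.6×10⁹)·(2.77/2.14×10^-4 + 3.53/2.02×10^-4) = 2.540×10^-3 rad.

0.00254 rad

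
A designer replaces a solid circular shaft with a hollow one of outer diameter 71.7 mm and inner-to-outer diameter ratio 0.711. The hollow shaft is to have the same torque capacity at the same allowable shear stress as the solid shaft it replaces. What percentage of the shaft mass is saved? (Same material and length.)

39.8 %

Equal τ_max and T ⇒ the solid shaft needs d_s³ = d_o³(1−k⁴), so d_s = 71.7·(1−0.711⁴)^(1/3) = 64.98 mm.
Area ratio A_h/A_s = d_o²(1−k²)/d_s² = (1−k²)/(1−k⁴)^(2/3) = 0.6020.
Mass saving = 1 − 0.6020 = 39.8 %.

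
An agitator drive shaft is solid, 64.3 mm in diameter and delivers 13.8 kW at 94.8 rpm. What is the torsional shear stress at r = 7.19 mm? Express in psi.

864 psi

ω = 2π·94.8/60 = 9.927 rad/s, so T = P/ω = 13.8×10³ / 9.927 = 1390 N·m.
J = πd⁴/32 = π(0.0643)⁴/32 = 1.678×10^-6 m⁴.
Shear stress varies linearly with radius: τ = T·r/J = 1390 × 0.00719 / 1.678×10^-6 = 5.956×10^6 Pa.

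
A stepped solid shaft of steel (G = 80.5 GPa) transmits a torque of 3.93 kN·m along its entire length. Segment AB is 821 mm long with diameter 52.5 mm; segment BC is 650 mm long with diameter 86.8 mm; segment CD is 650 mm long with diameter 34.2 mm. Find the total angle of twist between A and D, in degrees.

J_AB = π(0.0525)⁴/32 = 7.46×10^-7 m⁴; J_BC = π(0.0868)⁴/32 = 5.57×10^-6 m⁴; J_CD = π(0.0342)⁴/32 = 1.34×10^-7 m⁴.
θ = (T/G)·Σ L_i/J_i = (3930/80.5×10⁹)·(0.821/7.46×10^-7 + 0.650/5.57×10^-6 + 0.650/1.34×10^-7) = 0.2957 rad.

16.9°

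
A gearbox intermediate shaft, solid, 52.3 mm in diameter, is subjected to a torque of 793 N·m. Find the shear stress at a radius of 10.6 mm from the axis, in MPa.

J = πd⁴/32 = π(0.0523)⁴/32 = 7.345×10^-7 m⁴.
Shear stress varies linearly with radius: τ = T·r/J = 793.0 × 0.0106 / 7.345×10^-7 = 1.144×10^7 Pa.

11.4 MPa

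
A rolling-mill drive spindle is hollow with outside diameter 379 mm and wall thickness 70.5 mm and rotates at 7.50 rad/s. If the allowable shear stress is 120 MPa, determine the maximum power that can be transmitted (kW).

8120 kW

J = π(d_o⁴ − d_i⁴)/32 = π(0.379⁴ − 0.238⁴)/32 = 1.711×10^-3 m⁴.
T_max = τ_allow·J/r = 1.20×10^8 × 1.711×10^-3 / 0.190 = 1.083e6 N·m.
ω = 7.50 rad/s, so P_max = T_max·ω = 8.124×10^6 W.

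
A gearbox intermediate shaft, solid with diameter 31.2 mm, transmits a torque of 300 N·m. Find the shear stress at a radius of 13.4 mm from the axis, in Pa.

4.32e7 Pa

J = πd⁴/32 = π(0.0312)⁴/32 = 9.303×10^-8 m⁴.
Shear stress varies linearly with radius: τ = T·r/J = 300.0 × 0.0134 / 9.303×10^-8 = 4.321×10^7 Pa.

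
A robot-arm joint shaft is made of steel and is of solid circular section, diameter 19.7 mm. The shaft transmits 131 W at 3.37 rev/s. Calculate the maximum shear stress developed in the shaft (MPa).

ω = 2π·3.37 = 21.17 rad/s, so T = P/ω = 131 / 21.17 = 6.187 N·m.
J = πd⁴/32 = π(0.0197)⁴/32 = 1.479×10^-8 m⁴.
τ_max = T·r/J = 6.187 × 0.00985 / 1.479×10^-8 = 4.121×10^6 Pa.

4.12 MPa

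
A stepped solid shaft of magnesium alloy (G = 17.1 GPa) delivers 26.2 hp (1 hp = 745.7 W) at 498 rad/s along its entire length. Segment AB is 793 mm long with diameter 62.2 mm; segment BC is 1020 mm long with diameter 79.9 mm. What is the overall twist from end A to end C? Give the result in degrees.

ω = 498 rad/s, so T = P/ω = 26.2×745.7 / 498.0 = 39.23 N·m.
J_AB = π(0.0622)⁴/32 = 1.47×10^-6 m⁴; J_BC = π(0.0799)⁴/32 = 4.00×10^-6 m⁴.
θ = (T/G)·Σ L_i/J_i = (39.23/17.1×10⁹)·(0.793/1.47×10^-6 + 1.02/4.00×10^-6) = 1.823×10^-3 rad.

0.104°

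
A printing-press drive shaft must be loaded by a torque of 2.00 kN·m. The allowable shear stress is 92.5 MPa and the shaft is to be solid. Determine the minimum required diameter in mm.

For a solid shaft τ_max = 16T/(πd³), so d = (16T/(π τ_allow))^(1/3) = (16·2000/(π·9.25×10^7))^(1/3) = 0.04793 m.

47.9 mm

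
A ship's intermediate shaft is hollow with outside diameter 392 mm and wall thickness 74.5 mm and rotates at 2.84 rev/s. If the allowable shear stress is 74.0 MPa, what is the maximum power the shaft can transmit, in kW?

13300 kW

J = π(d_o⁴ − d_i⁴)/32 = π(0.392⁴ − 0.243⁴)/32 = 1.976×10^-3 m⁴.
T_max = τ_allow·J/r = 7.40×10^7 × 1.976×10^-3 / 0.196 = 746000 N·m.
ω = 2π·2.84 = 17.84 rad/s, so P_max = T_max·ω = 1.331×10^7 W.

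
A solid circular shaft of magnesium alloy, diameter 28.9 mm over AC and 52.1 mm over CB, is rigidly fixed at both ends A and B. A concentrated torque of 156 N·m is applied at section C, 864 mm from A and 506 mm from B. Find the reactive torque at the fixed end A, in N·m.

8.20 N·m

Compatibility: T_A·a/J_AC = T_B·b/J_CB with T_A + T_B = T₀.
J_AC = 6.85×10^-8 m⁴, J_CB = 7.23×10^-7 m⁴, so T_A = T₀·(J_AC/a)/((J_AC/a)+(J_CB/b)) = 8.195 N·m, T_B = 147.8 N·m.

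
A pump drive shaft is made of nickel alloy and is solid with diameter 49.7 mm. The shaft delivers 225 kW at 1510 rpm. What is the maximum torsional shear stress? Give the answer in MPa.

59.0 MPa

ω = 2π·1510/60 = 158.1 rad/s, so T = P/ω = 225×10³ / 158.1 = 1423 N·m.
J = πd⁴/32 = π(0.0497)⁴/32 = 5.990×10^-7 m⁴.
τ_max = T·r/J = 1423 × 0.0249 / 5.990×10^-7 = 5.903×10^7 Pa.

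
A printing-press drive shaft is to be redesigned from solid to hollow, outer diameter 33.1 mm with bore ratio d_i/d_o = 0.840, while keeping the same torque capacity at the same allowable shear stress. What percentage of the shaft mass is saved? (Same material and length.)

Equal τ_max and T ⇒ the solid shaft needs d_s³ = d_o³(1−k⁴), so d_s = 33.1·(1−0.840⁴)^(1/3) = 26.31 mm.
Area ratio A_h/A_s = d_o²(1−k²)/d_s² = (1−k²)/(1−k⁴)^(2/3) = 0.4660.
Mass saving = 1 − 0.4660 = 53.4 %.

53.4 %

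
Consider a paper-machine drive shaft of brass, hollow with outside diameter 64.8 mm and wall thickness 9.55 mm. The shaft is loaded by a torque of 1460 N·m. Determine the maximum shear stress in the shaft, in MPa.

36.3 MPa

J = π(d_o⁴ − d_i⁴)/32 = π(0.0648⁴ − 0.0457⁴)/32 = 1.303×10^-6 m⁴.
τ_max = T·r/J = 1460 × 0.0324 / 1.303×10^-6 = 3.631×10^7 Pa.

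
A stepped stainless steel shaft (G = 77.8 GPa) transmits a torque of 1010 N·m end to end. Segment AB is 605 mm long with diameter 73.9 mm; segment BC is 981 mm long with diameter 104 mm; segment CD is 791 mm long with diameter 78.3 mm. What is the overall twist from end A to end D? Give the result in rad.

0.00657 rad

J_AB = π(0.0739)⁴/32 = 2.93×10^-6 m⁴; J_BC = π(0.104)⁴/32 = 1.15×10^-5 m⁴; J_CD = π(0.0783)⁴/32 = 3.69×10^-6 m⁴.
θ = (T/G)·Σ L_i/J_i = (1010/77.8×10⁹)·(0.605/2.93×10^-6 + 0.981/1.15×10^-5 + 0.791/3.69×10^-6) = 6.574×10^-3 rad.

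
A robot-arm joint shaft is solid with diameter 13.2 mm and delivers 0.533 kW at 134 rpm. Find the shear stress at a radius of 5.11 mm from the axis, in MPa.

ω = 2π·134/60 = 14.03 rad/s, so T = P/ω = 0.533×10³ / 14.03 = 37.98 N·m.
J = πd⁴/32 = π(0.0132)⁴/32 = 2.981×10^-9 m⁴.
Shear stress varies linearly with radius: τ = T·r/J = 37.98 × 0.00511 / 2.981×10^-9 = 6.512×10^7 Pa.

65.1 MPa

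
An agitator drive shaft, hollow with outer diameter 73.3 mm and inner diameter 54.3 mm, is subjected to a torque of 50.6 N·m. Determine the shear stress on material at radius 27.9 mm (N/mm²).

J = π(d_o⁴ − d_i⁴)/32 = π(0.0733⁴ − 0.0543⁴)/32 = 1.981×10^-6 m⁴.
Shear stress varies linearly with radius: τ = T·r/J = 50.60 × 0.0279 / 1.981×10^-6 = 7.128×10^5 Pa.

0.713 N/mm²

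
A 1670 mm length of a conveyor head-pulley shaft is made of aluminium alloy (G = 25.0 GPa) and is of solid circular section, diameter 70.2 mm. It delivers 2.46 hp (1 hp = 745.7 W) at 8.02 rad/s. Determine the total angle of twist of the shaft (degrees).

ω = 8.02 rad/s, so T = P/ω = 2.46×745.7 / 8.020 = 228.7 N·m.
J = πd⁴/32 = π(0.0702)⁴/32 = 2.384×10^-6 m⁴.
θ = T·L/(G·J) = 228.7 × 1.67 / (25.0×10⁹ × 2.384×10^-6) = 6.408×10^-3 rad.

0.367°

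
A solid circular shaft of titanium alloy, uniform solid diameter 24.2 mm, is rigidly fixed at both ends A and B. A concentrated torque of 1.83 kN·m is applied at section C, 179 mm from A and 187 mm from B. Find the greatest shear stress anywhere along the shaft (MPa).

336 MPa

With uniform GJ and both ends fixed, compatibility θ_AC = θ_CB gives T_A·a = T_B·b, together with T_A + T_B = T₀.
T_A = T₀·b/(a+b) = 1830·187/366.0 = 935.0 N·m; T_B = 895.0 N·m.
τ in each portion: τ_AC = 3.36×10^8 Pa, τ_CB = 3.22×10^8 Pa; maximum is in AC.
τ_max = T_AC·r/J = 935.0·0.0121/3.37×10^-8 = 3.360×10^8 Pa.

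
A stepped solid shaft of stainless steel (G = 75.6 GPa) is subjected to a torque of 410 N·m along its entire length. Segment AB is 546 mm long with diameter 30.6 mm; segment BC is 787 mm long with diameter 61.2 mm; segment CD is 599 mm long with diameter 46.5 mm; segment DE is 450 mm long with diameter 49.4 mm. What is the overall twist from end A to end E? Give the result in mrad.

48.8 mrad

J_AB = π(0.0306)⁴/32 = 8.61×10^-8 m⁴; J_BC = π(0.0612)⁴/32 = 1.38×10^-6 m⁴; J_CD = π(0.0465)⁴/32 = 4.59×10^-7 m⁴; J_DE = π(0.0494)⁴/32 = 5.85×10^-7 m⁴.
θ = (T/G)·Σ L_i/J_i = (410.0/75.6×10⁹)·(0.546/8.61×10^-8 + 0.787/1.38×10^-6 + 0.599/4.59×10^-7 + 0.450/5.85×10^-7) = 0.04875 rad.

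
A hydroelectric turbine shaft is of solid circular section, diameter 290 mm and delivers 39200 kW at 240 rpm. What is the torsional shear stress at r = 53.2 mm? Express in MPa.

119 MPa

ω = 2π·240/60 = 25.13 rad/s, so T = P/ω = 39200×10³ / 25.13 = 1.560e6 N·m.
J = πd⁴/32 = π(0.290)⁴/32 = 6.944×10^-4 m⁴.
Shear stress varies linearly with radius: τ = T·r/J = 1.560e6 × 0.0532 / 6.944×10^-4 = 1.195×10^8 Pa.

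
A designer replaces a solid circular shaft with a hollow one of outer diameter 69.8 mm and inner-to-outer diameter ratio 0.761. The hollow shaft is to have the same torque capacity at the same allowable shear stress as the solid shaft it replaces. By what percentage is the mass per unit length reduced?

Equal τ_max and T ⇒ the solid shaft needs d_s³ = d_o³(1−k⁴), so d_s = 69.8·(1−0.761⁴)^(1/3) = 60.91 mm.
Area ratio A_h/A_s = d_o²(1−k²)/d_s² = (1−k²)/(1−k⁴)^(2/3) = 0.5526.
Mass saving = 1 − 0.5526 = 44.7 %.

44.7 %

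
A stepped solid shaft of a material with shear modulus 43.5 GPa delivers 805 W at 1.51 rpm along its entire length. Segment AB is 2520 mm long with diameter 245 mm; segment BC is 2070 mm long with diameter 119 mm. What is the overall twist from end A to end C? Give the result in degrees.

0.753°

ω = 2π·1.51/60 = 0.1581 rad/s, so T = P/ω = 805 / 0.1581 = 5091 N·m.
J_AB = π(0.245)⁴/32 = 3.54×10^-4 m⁴; J_BC = π(0.119)⁴/32 = 1.97×10^-5 m⁴.
θ = (T/G)·Σ L_i/J_i = (5091/43.5×10⁹)·(2.52/3.54×10^-4 + 2.07/1.97×10^-5) = 0.01314 rad.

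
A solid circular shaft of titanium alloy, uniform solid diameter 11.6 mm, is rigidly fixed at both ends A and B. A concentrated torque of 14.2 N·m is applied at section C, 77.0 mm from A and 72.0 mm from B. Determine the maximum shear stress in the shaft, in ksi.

3.47 ksi

With uniform GJ and both ends fixed, compatibility θ_AC = θ_CB gives T_A·a = T_B·b, together with T_A + T_B = T₀.
T_A = T₀·b/(a+b) = 14.20·72.0/149.0 = 6.862 N·m; T_B = 7.338 N·m.
τ in each portion: τ_AC = 2.24×10^7 Pa, τ_CB = 2.39×10^7 Pa; maximum is in CB.
τ_max = T_CB·r/J = 7.338·0.00580/1.78×10^-9 = 2.394×10^7 Pa.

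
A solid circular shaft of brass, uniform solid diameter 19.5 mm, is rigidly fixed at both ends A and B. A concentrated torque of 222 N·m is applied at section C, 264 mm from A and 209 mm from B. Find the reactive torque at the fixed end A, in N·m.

With uniform GJ and both ends fixed, compatibility θ_AC = θ_CB gives T_A·a = T_B·b, together with T_A + T_B = T₀.
T_A = T₀·b/(a+b) = 222.0·209/473.0 = 98.09 N·m; T_B = 123.9 N·m.

98.1 N·m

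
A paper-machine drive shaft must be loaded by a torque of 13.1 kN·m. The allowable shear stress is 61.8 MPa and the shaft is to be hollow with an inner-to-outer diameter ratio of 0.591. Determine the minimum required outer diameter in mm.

107 mm

For a hollow shaft with d_i/d_o = 0.591: τ_max = 16T/(π d_o³ (1−k⁴)), so d_o = [16T/(π τ_allow (1−k⁴))]^(1/3) = [16·13100/(π·6.18×10^7·0.8780)]^(1/3) = 0.1071 m.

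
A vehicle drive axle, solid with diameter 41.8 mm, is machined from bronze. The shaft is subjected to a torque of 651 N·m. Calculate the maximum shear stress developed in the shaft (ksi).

J = πd⁴/32 = π(0.0418)⁴/32 = 2.997×10^-7 m⁴.
τ_max = T·r/J = 651.0 × 0.0209 / 2.997×10^-7 = 4.540×10^7 Pa.

6.58 ksi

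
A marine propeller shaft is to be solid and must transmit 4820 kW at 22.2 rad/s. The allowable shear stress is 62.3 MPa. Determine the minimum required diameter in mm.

261 mm

ω = 22.2 rad/s, so T = P/ω = 4820×10³ / 22.20 = 217100 N·m.
For a solid shaft τ_max = 16T/(πd³), so d = (16T/(π τ_allow))^(1/3) = (16·217100/(π·6.23×10^7))^(1/3) = 0.2609 m.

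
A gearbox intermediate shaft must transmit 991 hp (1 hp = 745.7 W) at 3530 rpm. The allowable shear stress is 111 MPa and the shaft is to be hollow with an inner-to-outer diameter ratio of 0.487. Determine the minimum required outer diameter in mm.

ω = 2π·3530/60 = 369.7 rad/s, so T = P/ω = 991×745.7 / 369.7 = 1999 N·m.
For a hollow shaft with d_i/d_o = 0.487: τ_max = 16T/(π d_o³ (1−k⁴)), so d_o = [16T/(π τ_allow (1−k⁴))]^(1/3) = [16·1999/(π·1.11×10^8·0.9438)]^(1/3) = 0.04598 m.

46.0 mm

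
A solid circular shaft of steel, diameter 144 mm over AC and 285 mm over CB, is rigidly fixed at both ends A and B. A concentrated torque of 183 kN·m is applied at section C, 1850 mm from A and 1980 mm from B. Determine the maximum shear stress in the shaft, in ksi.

5.46 ksi

Compatibility: T_A·a/J_AC = T_B·b/J_CB with T_A + T_B = T₀.
J_AC = 4.22×10^-5 m⁴, J_CB = 6.48×10^-4 m⁴, so T_A = T₀·(J_AC/a)/((J_AC/a)+(J_CB/b)) = 11930 N·m, T_B = 171100 N·m.
τ in each portion: τ_AC = 2.04×10^7 Pa, τ_CB = 3.76×10^7 Pa; maximum is in CB.
τ_max = T_CB·r/J = 171100·0.142/6.48×10^-4 = 3.764×10^7 Pa.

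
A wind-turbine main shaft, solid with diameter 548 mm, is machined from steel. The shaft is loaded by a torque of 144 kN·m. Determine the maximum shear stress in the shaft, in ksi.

0.646 ksi

J = πd⁴/32 = π(0.548)⁴/32 = 8.854×10^-3 m⁴.
τ_max = T·r/J = 144000 × 0.274 / 8.854×10^-3 = 4.456×10^6 Pa.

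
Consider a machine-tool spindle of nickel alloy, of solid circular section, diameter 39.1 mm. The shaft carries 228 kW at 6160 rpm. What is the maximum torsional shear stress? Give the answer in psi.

ω = 2π·6160/60 = 645.1 rad/s, so T = P/ω = 228×10³ / 645.1 = 353.4 N·m.
J = πd⁴/32 = π(0.0391)⁴/32 = 2.295×10^-7 m⁴.
τ_max = T·r/J = 353.4 × 0.0196 / 2.295×10^-7 = 3.011×10^7 Pa.

4370 psi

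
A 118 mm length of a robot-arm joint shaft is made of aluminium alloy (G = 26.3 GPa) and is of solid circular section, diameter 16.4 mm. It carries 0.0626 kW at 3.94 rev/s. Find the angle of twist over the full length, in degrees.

0.0915°

ω = 2π·3.94 = 24.76 rad/s, so T = P/ω = 0.0626×10³ / 24.76 = 2.529 N·m.
J = πd⁴/32 = π(0.0164)⁴/32 = 7.102×10^-9 m⁴.
θ = T·L/(G·J) = 2.529 × 0.118 / (26.3×10⁹ × 7.102×10^-9) = 1.598×10^-3 rad.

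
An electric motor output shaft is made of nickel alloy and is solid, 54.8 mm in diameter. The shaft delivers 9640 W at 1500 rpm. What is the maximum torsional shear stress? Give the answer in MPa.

1.90 MPa

ω = 2π·1500/60 = 157.1 rad/s, so T = P/ω = 9640 / 157.1 = 61.37 N·m.
J = πd⁴/32 = π(0.0548)⁴/32 = 8.854×10^-7 m⁴.
τ_max = T·r/J = 61.37 × 0.0274 / 8.854×10^-7 = 1.899×10^6 Pa.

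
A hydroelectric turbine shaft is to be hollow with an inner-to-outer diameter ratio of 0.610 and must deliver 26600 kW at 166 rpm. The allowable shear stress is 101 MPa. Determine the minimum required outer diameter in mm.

447 mm

ω = 2π·166/60 = 17.38 rad/s, so T = P/ω = 26600×10³ / 17.38 = 1.530e6 N·m.
For a hollow shaft with d_i/d_o = 0.610: τ_max = 16T/(π d_o³ (1−k⁴)), so d_o = [16T/(π τ_allow (1−k⁴))]^(1/3) = [16·1.530e6/(π·1.01×10^8·0.8615)]^(1/3) = 0.4474 m.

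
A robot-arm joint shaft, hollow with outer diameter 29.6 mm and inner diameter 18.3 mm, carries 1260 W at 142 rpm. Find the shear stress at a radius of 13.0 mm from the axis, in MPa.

ω = 2π·142/60 = 14.87 rad/s, so T = P/ω = 1260 / 14.87 = 84.73 N·m.
J = π(d_o⁴ − d_i⁴)/32 = π(0.0296⁴ − 0.0183⁴)/32 = 6.435×10^-8 m⁴.
Shear stress varies linearly with radius: τ = T·r/J = 84.73 × 0.0130 / 6.435×10^-8 = 1.712×10^7 Pa.

17.1 MPa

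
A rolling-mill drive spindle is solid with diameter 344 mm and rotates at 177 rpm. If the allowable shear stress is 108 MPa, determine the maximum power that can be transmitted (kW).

J = πd⁴/32 = π(0.344)⁴/32 = 1.375×10^-3 m⁴.
T_max = τ_allow·J/r = 1.08×10^8 × 1.375×10^-3 / 0.172 = 863200 N·m.
ω = 2π·177/60 = 18.54 rad/s, so P_max = T_max·ω = 1.600×10^7 W.

16000 kW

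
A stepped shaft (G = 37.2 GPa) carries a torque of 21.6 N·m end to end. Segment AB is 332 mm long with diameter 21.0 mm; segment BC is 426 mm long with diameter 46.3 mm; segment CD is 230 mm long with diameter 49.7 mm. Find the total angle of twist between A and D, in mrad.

10.9 mrad

J_AB = π(0.0210)⁴/32 = 1.91×10^-8 m⁴; J_BC = π(0.0463)⁴/32 = 4.51×10^-7 m⁴; J_CD = π(0.0497)⁴/32 = 5.99×10^-7 m⁴.
θ = (T/G)·Σ L_i/J_i = (21.60/37.2×10⁹)·(0.332/1.91×10^-8 + 0.426/4.51×10^-7 + 0.230/5.99×10^-7) = 0.01087 rad.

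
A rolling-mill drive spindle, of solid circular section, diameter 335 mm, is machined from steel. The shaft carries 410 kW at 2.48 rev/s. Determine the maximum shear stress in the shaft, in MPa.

ω = 2π·2.48 = 15.58 rad/s, so T = P/ω = 410×10³ / 15.58 = 26310 N·m.
J = πd⁴/32 = π(0.335)⁴/32 = 1.236×10^-3 m⁴.
τ_max = T·r/J = 26310 × 0.168 / 1.236×10^-3 = 3.564×10^6 Pa.

3.56 MPa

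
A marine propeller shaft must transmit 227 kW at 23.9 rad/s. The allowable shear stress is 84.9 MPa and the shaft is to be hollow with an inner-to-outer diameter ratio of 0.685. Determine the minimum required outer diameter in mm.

ω = 23.9 rad/s, so T = P/ω = 227×10³ / 23.90 = 9498 N·m.
For a hollow shaft with d_i/d_o = 0.685: τ_max = 16T/(π d_o³ (1−k⁴)), so d_o = [16T/(π τ_allow (1−k⁴))]^(1/3) = [16·9498/(π·8.49×10^7·0.7798)]^(1/3) = 0.09007 m.

90.1 mm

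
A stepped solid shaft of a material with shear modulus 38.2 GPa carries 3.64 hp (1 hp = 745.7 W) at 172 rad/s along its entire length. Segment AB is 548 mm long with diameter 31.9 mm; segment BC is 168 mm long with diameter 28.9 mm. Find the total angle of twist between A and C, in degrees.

0.186°

ω = 172 rad/s, so T = P/ω = 3.64×745.7 / 172.0 = 15.78 N·m.
J_AB = π(0.0319)⁴/32 = 1.02×10^-7 m⁴; J_BC = π(0.0289)⁴/32 = 6.85×10^-8 m⁴.
θ = (T/G)·Σ L_i/J_i = (15.78/38.2×10⁹)·(0.548/1.02×10^-7 + 0.168/6.85×10^-8) = 3.240×10^-3 rad.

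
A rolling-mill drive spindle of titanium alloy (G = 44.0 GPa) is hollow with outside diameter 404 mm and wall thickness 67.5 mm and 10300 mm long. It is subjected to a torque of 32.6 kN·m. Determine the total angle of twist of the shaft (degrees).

J = π(d_o⁴ − d_i⁴)/32 = π(0.404⁴ − 0.269⁴)/32 = 2.101×10^-3 m⁴.
θ = T·L/(G·J) = 32600 × 10.3 / (44.0×10⁹ × 2.101×10^-3) = 3.632×10^-3 rad.

0.208°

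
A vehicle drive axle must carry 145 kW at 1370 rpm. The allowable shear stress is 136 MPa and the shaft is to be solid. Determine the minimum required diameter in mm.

33.6 mm

ω = 2π·1370/60 = 143.5 rad/s, so T = P/ω = 145×10³ / 143.5 = 1011 N·m.
For a solid shaft τ_max = 16T/(πd³), so d = (16T/(π τ_allow))^(1/3) = (16·1011/(π·1.36×10^8))^(1/3) = 0.03358 m.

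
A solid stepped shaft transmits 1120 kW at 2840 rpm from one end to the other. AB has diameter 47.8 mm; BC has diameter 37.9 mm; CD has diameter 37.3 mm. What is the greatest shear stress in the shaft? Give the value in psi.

53600 psi

ω = 2π·2840/60 = 297.4 rad/s, so T = P/ω = 1120×10³ / 297.4 = 3766 N·m.
Under the same torque, τ_max = 16T/(πd³) is largest where d is smallest — segment CD (d = 37.3 mm).
τ_max = 16·3766/(π·(0.0373)³) = 3.696×10^8 Pa.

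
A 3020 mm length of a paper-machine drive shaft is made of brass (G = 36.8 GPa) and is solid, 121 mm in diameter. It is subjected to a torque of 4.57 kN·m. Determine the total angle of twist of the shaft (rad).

0.0178 rad

J = πd⁴/32 = π(0.121)⁴/32 = 2.104×10^-5 m⁴.
θ = T·L/(G·J) = 4570 × 3.02 / (36.8×10⁹ × 2.104×10^-5) = 0.01782 rad.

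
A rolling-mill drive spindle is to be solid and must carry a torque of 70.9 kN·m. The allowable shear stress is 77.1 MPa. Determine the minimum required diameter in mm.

167 mm

For a solid shaft τ_max = 16T/(πd³), so d = (16T/(π τ_allow))^(1/3) = (16·70900/(π·7.71×10^7))^(1/3) = 0.1673 m.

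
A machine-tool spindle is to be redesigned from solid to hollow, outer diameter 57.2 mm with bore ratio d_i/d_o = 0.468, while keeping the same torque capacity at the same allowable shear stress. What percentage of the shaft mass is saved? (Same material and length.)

Equal τ_max and T ⇒ the solid shaft needs d_s³ = d_o³(1−k⁴), so d_s = 57.2·(1−0.468⁴)^(1/3) = 56.27 mm.
Area ratio A_h/A_s = d_o²(1−k²)/d_s² = (1−k²)/(1−k⁴)^(2/3) = 0.8070.
Mass saving = 1 − 0.8070 = 19.3 %.

19.3 %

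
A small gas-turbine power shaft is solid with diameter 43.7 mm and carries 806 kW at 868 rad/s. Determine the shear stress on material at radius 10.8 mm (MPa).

ω = 868 rad/s, so T = P/ω = 806×10³ / 868.0 = 928.6 N·m.
J = πd⁴/32 = π(0.0437)⁴/32 = 3.580×10^-7 m⁴.
Shear stress varies linearly with radius: τ = T·r/J = 928.6 × 0.0108 / 3.580×10^-7 = 2.801×10^7 Pa.

28.0 MPa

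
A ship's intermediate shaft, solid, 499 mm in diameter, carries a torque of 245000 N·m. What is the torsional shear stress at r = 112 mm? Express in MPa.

J = πd⁴/32 = π(0.499)⁴/32 = 6.087×10^-3 m⁴.
Shear stress varies linearly with radius: τ = T·r/J = 245000 × 0.112 / 6.087×10^-3 = 4.508×10^6 Pa.

4.51 MPa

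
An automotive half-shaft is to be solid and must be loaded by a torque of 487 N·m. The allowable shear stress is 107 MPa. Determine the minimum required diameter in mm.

For a solid shaft τ_max = 16T/(πd³), so d = (16T/(π τ_allow))^(1/3) = (16·487.0/(π·1.07×10^8))^(1/3) = 0.02851 m.

28.5 mm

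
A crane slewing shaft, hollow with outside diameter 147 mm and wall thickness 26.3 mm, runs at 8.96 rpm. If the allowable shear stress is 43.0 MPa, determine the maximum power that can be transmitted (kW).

J = π(d_o⁴ − d_i⁴)/32 = π(0.147⁴ − 0.0944⁴)/32 = 3.805×10^-5 m⁴.
T_max = τ_allow·J/r = 4.30×10^7 × 3.805×10^-5 / 0.0735 = 22260 N·m.
ω = 2π·8.96/60 = 0.9383 rad/s, so P_max = T_max·ω = 2.088×10^4 W.

20.9 kW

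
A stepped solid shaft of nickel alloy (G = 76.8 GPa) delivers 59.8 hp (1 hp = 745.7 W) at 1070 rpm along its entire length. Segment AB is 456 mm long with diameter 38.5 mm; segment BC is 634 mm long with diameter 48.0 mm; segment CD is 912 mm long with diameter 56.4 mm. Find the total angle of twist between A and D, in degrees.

ω = 2π·1070/60 = 112.1 rad/s, so T = P/ω = 59.8×745.7 / 112.1 = 398.0 N·m.
J_AB = π(0.0385)⁴/32 = 2.16×10^-7 m⁴; J_BC = π(0.0480)⁴/32 = 5.21×10^-7 m⁴; J_CD = π(0.0564)⁴/32 = 9.93×10^-7 m⁴.
θ = (T/G)·Σ L_i/J_i = (398.0/76.8×10⁹)·(0.456/2.16×10^-7 + 0.634/5.21×10^-7 + 0.912/9.93×10^-7) = 0.02202 rad.

1.26°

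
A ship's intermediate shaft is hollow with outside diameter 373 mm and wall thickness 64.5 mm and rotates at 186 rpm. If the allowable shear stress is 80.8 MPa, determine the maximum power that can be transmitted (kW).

J = π(d_o⁴ − d_i⁴)/32 = π(0.373⁴ − 0.244⁴)/32 = 1.552×10^-3 m⁴.
T_max = τ_allow·J/r = 8.08×10^7 × 1.552×10^-3 / 0.186 = 672600 N·m.
ω = 2π·186/60 = 19.48 rad/s, so P_max = T_max·ω = 1.310×10^7 W.

13100 kW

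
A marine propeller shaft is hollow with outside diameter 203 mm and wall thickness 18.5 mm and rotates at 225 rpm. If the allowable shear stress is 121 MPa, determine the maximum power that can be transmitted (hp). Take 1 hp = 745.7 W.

3470 hp

J = π(d_o⁴ − d_i⁴)/32 = π(0.203⁴ − 0.166⁴)/32 = 9.217×10^-5 m⁴.
T_max = τ_allow·J/r = 1.21×10^8 × 9.217×10^-5 / 0.102 = 109900 N·m.
ω = 2π·225/60 = 23.56 rad/s, so P_max = T_max·ω = 2.589×10^6 W.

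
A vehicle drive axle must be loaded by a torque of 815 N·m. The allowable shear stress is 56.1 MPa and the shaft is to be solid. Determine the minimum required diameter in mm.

For a solid shaft τ_max = 16T/(πd³), so d = (16T/(π τ_allow))^(1/3) = (16·815.0/(π·5.61×10^7))^(1/3) = 0.04198 m.

42.0 mm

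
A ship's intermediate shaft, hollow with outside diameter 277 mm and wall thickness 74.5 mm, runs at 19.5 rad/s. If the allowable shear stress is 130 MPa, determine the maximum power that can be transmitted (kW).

J = π(d_o⁴ − d_i⁴)/32 = π(0.277⁴ − 0.128⁴)/32 = 5.516×10^-4 m⁴.
T_max = τ_allow·J/r = 1.30×10^8 × 5.516×10^-4 / 0.139 = 517800 N·m.
ω = 19.5 rad/s, so P_max = T_max·ω = 1.010×10^7 W.

10100 kW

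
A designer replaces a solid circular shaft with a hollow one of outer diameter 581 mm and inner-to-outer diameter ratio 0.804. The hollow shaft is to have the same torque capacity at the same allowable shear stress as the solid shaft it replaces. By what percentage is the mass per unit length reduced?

Equal τ_max and T ⇒ the solid shaft needs d_s³ = d_o³(1−k⁴), so d_s = 581·(1−0.804⁴)^(1/3) = 485.1 mm.
Area ratio A_h/A_s = d_o²(1−k²)/d_s² = (1−k²)/(1−k⁴)^(2/3) = 0.5072.
Mass saving = 1 − 0.5072 = 49.3 %.

49.3 %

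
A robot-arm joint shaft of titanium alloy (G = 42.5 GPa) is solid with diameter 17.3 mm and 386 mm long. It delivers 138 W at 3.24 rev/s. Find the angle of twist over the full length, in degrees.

ω = 2π·3.24 = 20.36 rad/s, so T = P/ω = 138 / 20.36 = 6.779 N·m.
J = πd⁴/32 = π(0.0173)⁴/32 = 8.794×10^-9 m⁴.
θ = T·L/(G·J) = 6.779 × 0.386 / (42.5×10⁹ × 8.794×10^-9) = 7.001×10^-3 rad.

0.401°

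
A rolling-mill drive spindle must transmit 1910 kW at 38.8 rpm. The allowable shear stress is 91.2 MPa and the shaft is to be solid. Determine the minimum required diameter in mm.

ω = 2π·38.8/60 = 4.063 rad/s, so T = P/ω = 1910×10³ / 4.063 = 470100 N·m.
For a solid shaft τ_max = 16T/(πd³), so d = (16T/(π τ_allow))^(1/3) = (16·470100/(π·9.12×10^7))^(1/3) = 0.2972 m.

297 mm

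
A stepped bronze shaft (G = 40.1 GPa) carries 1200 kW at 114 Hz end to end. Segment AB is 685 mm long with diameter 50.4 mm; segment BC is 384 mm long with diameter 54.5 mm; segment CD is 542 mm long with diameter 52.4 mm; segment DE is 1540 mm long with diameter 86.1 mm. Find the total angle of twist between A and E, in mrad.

106 mrad

ω = 2π·114 = 716.3 rad/s, so T = P/ω = 1200×10³ / 716.3 = 1675 N·m.
J_AB = π(0.0504)⁴/32 = 6.33×10^-7 m⁴; J_BC = π(0.0545)⁴/32 = 8.66×10^-7 m⁴; J_CD = π(0.0524)⁴/32 = 7.40×10^-7 m⁴; J_DE = π(0.0861)⁴/32 = 5.40×10^-6 m⁴.
θ = (T/G)·Σ L_i/J_i = (1675/40.1×10⁹)·(0.685/6.33×10^-7 + 0.384/8.66×10^-7 + 0.542/7.40×10^-7 + 1.54/5.40×10^-6) = 0.1062 rad.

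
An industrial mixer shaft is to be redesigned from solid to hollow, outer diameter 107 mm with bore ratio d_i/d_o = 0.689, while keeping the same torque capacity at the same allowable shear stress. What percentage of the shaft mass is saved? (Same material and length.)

37.7 %

Equal τ_max and T ⇒ the solid shaft needs d_s³ = d_o³(1−k⁴), so d_s = 107·(1−0.689⁴)^(1/3) = 98.27 mm.
Area ratio A_h/A_s = d_o²(1−k²)/d_s² = (1−k²)/(1−k⁴)^(2/3) = 0.6228.
Mass saving = 1 − 0.6228 = 37.7 %.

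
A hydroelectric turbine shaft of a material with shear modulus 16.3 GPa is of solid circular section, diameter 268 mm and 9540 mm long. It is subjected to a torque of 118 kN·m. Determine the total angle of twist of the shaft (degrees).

J = πd⁴/32 = π(0.268)⁴/32 = 5.065×10^-4 m⁴.
θ = T·L/(G·J) = 118000 × 9.54 / (16.3×10⁹ × 5.065×10^-4) = 0.1364 rad.

7.81°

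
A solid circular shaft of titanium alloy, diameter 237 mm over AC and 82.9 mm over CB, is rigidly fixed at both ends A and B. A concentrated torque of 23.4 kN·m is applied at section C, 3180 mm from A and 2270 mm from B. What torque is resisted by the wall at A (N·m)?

22900 N·m

Compatibility: T_A·a/J_AC = T_B·b/J_CB with T_A + T_B = T₀.
J_AC = 3.10×10^-4 m⁴, J_CB = 4.64×10^-6 m⁴, so T_A = T₀·(J_AC/a)/((J_AC/a)+(J_CB/b)) = 22920 N·m, T_B = 480.6 N·m.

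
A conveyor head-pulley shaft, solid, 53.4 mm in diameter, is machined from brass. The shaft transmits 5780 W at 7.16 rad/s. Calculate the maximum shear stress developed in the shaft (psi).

ω = 7.16 rad/s, so T = P/ω = 5780 / 7.160 = 807.3 N·m.
J = πd⁴/32 = π(0.0534)⁴/32 = 7.983×10^-7 m⁴.
τ_max = T·r/J = 807.3 × 0.0267 / 7.983×10^-7 = 2.700×10^7 Pa.

3920 psi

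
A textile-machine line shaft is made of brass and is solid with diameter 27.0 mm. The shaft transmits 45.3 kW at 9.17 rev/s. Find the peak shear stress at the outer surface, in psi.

ω = 2π·9.17 = 57.62 rad/s, so T = P/ω = 45.3×10³ / 57.62 = 786.2 N·m.
J = πd⁴/32 = π(0.0270)⁴/32 = 5.217×10^-8 m⁴.
τ_max = T·r/J = 786.2 × 0.0135 / 5.217×10^-8 = 2.034×10^8 Pa.

29500 psi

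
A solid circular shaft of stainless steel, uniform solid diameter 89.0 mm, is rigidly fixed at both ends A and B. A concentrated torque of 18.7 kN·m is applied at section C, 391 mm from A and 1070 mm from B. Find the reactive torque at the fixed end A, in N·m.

13700 N·m

With uniform GJ and both ends fixed, compatibility θ_AC = θ_CB gives T_A·a = T_B·b, together with T_A + T_B = T₀.
T_A = T₀·b/(a+b) = 18700·1070/1461 = 13700 N·m; T_B = 5005 N·m.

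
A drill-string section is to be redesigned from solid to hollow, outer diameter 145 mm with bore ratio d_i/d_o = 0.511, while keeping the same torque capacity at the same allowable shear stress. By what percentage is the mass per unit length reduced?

Equal τ_max and T ⇒ the solid shaft needs d_s³ = d_o³(1−k⁴), so d_s = 145·(1−0.511⁴)^(1/3) = 141.6 mm.
Area ratio A_h/A_s = d_o²(1−k²)/d_s² = (1−k²)/(1−k⁴)^(2/3) = 0.7745.
Mass saving = 1 − 0.7745 = 22.6 %.

22.6 %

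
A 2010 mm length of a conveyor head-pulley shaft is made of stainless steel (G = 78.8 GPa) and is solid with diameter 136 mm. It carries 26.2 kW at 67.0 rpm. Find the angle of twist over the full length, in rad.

ω = 2π·67.0/60 = 7.016 rad/s, so T = P/ω = 26.2×10³ / 7.016 = 3734 N·m.
J = πd⁴/32 = π(0.136)⁴/32 = 3.359×10^-5 m⁴.
θ = T·L/(G·J) = 3734 × 2.01 / (78.8×10⁹ × 3.359×10^-5) = 2.836×10^-3 rad.

0.00284 rad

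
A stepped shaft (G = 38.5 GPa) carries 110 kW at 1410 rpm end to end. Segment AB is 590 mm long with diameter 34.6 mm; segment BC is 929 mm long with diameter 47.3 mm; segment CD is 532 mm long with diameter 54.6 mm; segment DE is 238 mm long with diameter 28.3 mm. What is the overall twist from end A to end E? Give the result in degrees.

11.6°

ω = 2π·1410/60 = 147.7 rad/s, so T = P/ω = 110×10³ / 147.7 = 745.0 N·m.
J_AB = π(0.0346)⁴/32 = 1.41×10^-7 m⁴; J_BC = π(0.0473)⁴/32 = 4.91×10^-7 m⁴; J_CD = π(0.0546)⁴/32 = 8.73×10^-7 m⁴; J_DE = π(0.0283)⁴/32 = 6.30×10^-8 m⁴.
θ = (T/G)·Σ L_i/J_i = (745.0/38.5×10⁹)·(0.590/1.41×10^-7 + 0.929/4.91×10^-7 + 0.532/8.73×10^-7 + 0.238/6.30×10^-8) = 0.2027 rad.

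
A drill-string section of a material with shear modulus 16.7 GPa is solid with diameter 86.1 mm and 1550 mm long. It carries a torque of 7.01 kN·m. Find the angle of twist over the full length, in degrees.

6.91°

J = πd⁴/32 = π(0.0861)⁴/32 = 5.395×10^-6 m⁴.
θ = T·L/(G·J) = 7010 × 1.55 / (16.7×10⁹ × 5.395×10^-6) = 0.1206 rad.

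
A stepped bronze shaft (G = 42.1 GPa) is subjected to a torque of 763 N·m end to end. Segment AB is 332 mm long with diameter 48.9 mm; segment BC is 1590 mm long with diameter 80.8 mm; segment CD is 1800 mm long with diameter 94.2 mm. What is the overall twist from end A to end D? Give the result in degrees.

J_AB = π(0.0489)⁴/32 = 5.61×10^-7 m⁴; J_BC = π(0.0808)⁴/32 = 4.18×10^-6 m⁴; J_CD = π(0.0942)⁴/32 = 7.73×10^-6 m⁴.
θ = (T/G)·Σ L_i/J_i = (763.0/42.1×10⁹)·(0.332/5.61×10^-7 + 1.59/4.18×10^-6 + 1.80/7.73×10^-6) = 0.02183 rad.

1.25°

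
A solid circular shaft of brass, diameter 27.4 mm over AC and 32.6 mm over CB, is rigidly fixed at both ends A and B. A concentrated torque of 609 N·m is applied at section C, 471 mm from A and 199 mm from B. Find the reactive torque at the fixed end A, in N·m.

Compatibility: T_A·a/J_AC = T_B·b/J_CB with T_A + T_B = T₀.
J_AC = 5.53×10^-8 m⁴, J_CB = 1.11×10^-7 m⁴, so T_A = T₀·(J_AC/a)/((J_AC/a)+(J_CB/b)) = 106.0 N·m, T_B = 503.0 N·m.

106 N·m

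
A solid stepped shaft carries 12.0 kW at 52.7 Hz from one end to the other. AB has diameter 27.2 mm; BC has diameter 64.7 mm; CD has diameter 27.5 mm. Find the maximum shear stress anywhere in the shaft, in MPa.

ω = 2π·52.7 = 331.1 rad/s, so T = P/ω = 12.0×10³ / 331.1 = 36.24 N·m.
Under the same torque, τ_max = 16T/(πd³) is largest where d is smallest — segment AB (d = 27.2 mm).
τ_max = 16·36.24/(π·(0.0272)³) = 9.172×10^6 Pa.

9.17 MPa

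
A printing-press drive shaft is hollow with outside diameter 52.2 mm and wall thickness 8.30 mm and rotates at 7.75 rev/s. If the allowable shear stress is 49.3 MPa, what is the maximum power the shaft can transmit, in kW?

J = π(d_o⁴ − d_i⁴)/32 = π(0.0522⁴ − 0.0356⁴)/32 = 5.712×10^-7 m⁴.
T_max = τ_allow·J/r = 4.93×10^7 × 5.712×10^-7 / 0.0261 = 1079 N·m.
ω = 2π·7.75 = 48.69 rad/s, so P_max = T_max·ω = 5.254×10^4 W.

52.5 kW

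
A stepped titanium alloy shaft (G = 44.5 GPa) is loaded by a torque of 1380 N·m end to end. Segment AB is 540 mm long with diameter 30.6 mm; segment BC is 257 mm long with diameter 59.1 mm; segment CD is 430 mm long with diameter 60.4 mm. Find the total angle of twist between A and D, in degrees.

12.1°

J_AB = π(0.0306)⁴/32 = 8.61×10^-8 m⁴; J_BC = π(0.0591)⁴/32 = 1.20×10^-6 m⁴; J_CD = π(0.0604)⁴/32 = 1.31×10^-6 m⁴.
θ = (T/G)·Σ L_i/J_i = (1380/44.5×10⁹)·(0.540/8.61×10^-8 + 0.257/1.20×10^-6 + 0.430/1.31×10^-6) = 0.2114 rad.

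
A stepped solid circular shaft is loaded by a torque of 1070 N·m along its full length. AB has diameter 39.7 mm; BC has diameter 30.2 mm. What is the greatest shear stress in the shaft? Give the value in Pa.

Under the same torque, τ_max = 16T/(πd³) is largest where d is smallest — segment BC (d = 30.2 mm).
τ_max = 16·1070/(π·(0.0302)³) = 1.978×10^8 Pa.

1.98e8 Pa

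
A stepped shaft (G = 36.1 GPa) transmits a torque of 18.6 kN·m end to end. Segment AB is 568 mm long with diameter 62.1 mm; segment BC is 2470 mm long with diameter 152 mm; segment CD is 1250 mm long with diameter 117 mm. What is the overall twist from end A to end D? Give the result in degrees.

14.9°

J_AB = π(0.0621)⁴/32 = 1.46×10^-6 m⁴; J_BC = π(0.152)⁴/32 = 5.24×10^-5 m⁴; J_CD = π(0.117)⁴/32 = 1.84×10^-5 m⁴.
θ = (T/G)·Σ L_i/J_i = (18600/36.1×10⁹)·(0.568/1.46×10^-6 + 2.47/5.24×10^-5 + 1.25/1.84×10^-5) = 0.2597 rad.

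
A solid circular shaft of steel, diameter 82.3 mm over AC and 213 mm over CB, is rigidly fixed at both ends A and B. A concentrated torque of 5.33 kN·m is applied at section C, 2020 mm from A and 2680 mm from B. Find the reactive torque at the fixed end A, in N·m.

153 N·m

Compatibility: T_A·a/J_AC = T_B·b/J_CB with T_A + T_B = T₀.
J_AC = 4.50×10^-6 m⁴, J_CB = 2.02×10^-4 m⁴, so T_A = T₀·(J_AC/a)/((J_AC/a)+(J_CB/b)) = 153.1 N·m, T_B = 5177 N·m.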